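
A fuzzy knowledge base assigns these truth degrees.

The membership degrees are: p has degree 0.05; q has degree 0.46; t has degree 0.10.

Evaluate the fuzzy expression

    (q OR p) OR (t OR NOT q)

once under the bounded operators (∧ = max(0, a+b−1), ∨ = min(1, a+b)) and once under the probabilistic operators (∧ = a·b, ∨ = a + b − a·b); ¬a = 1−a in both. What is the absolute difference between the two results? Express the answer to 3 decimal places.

Under bounded:
  q OR p = min(1, a+b) on (0.46, 0.05) = 0.51
  NOT q = 1 − 0.46 = 0.54
  t OR NOT q = min(1, a+b) on (0.10, 0.54) = 0.64
  (q OR p) OR (t OR NOT q) = min(1, a+b) on (0.51, 0.64) = 1.00
  → value = 1.0000
Under probabilistic:
  q OR p = a + b − a·b on (0.4600, 0.0500) = 0.4870
  NOT q = 1 − 0.4600 = 0.5400
  t OR NOT q = a + b − a·b on (0.1000, 0.5400) = 0.5860
  (q OR p) OR (t OR NOT q) = a + b − a·b on (0.4870, 0.5860) = 0.7876
  → value = 0.7876
|1.0000 − 0.7876| = 0.212

0.212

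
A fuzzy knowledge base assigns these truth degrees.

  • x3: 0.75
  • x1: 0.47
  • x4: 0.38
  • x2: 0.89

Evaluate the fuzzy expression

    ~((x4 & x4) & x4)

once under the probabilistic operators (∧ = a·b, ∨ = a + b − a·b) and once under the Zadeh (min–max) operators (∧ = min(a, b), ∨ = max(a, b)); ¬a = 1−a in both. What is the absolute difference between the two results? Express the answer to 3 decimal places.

Under probabilistic:
  x4 & x4 = a·b on (0.3800, 0.3800) = 0.1444
  (x4 & x4) & x4 = a·b on (0.1444, 0.3800) = 0.0549
  ~((x4 & x4) & x4) = 1 − 0.0549 = 0.9451
  → value = 0.9451
Under Zadeh (min–max):
  x4 & x4 = min(a, b) on (0.38, 0.38) = 0.38
  (x4 & x4) & x4 = min(a, b) on (0.38, 0.38) = 0.38
  ~((x4 & x4) & x4) = 1 − 0.38 = 0.62
  → value = 0.6200
|0.9451 − 0.6200| = 0.325

0.325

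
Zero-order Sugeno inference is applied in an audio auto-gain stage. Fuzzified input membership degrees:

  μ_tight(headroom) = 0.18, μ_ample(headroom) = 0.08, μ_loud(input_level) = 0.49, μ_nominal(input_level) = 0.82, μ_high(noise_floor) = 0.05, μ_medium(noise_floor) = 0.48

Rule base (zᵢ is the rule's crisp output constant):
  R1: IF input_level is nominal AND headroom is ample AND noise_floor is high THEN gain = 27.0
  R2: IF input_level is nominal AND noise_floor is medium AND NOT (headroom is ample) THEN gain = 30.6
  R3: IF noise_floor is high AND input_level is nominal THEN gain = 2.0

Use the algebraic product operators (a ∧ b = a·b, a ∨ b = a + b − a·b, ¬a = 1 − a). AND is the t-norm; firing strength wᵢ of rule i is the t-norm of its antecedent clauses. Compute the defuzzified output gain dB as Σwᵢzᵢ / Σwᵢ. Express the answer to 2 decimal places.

R1 (z=27.0): nominal=0.82, ample=0.08, high=0.05; AND[a·b] → w = 0.0033
R2 (z=30.6): nominal=0.82, medium=0.48, ¬ample=1−0.08=0.92; AND[a·b] → w = 0.3621
R3 (z=2.0): high=0.05, nominal=0.82; AND[a·b] → w = 0.0410
Weighted average = (0.0033·27.0 + 0.3621·30.6 + 0.0410·2.0) / (0.0033 + 0.3621 + 0.0410)
  = 11.2512 / 0.4064 = 27.69

27.69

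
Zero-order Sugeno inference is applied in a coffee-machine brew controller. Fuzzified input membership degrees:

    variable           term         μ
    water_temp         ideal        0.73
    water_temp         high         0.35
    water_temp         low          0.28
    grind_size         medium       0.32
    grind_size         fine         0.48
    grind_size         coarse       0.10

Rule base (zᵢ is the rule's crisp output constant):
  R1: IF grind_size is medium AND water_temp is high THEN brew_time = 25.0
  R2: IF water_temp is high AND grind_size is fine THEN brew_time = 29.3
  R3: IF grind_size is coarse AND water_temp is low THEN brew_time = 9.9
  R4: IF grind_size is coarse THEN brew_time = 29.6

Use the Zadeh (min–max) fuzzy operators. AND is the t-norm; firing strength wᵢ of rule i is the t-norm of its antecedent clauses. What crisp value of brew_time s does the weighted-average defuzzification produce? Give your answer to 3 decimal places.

25.523

R1 (z=25.0): medium=0.32, high=0.35; AND[min(a, b)] → w = 0.32
R2 (z=29.3): high=0.35, fine=0.48; AND[min(a, b)] → w = 0.35
R3 (z=9.9): coarse=0.10, low=0.28; AND[min(a, b)] → w = 0.10
R4 (z=29.6): coarse=0.10 → w = 0.10
Weighted average = (0.32·25.0 + 0.35·29.3 + 0.10·9.9 + 0.10·29.6) / (0.32 + 0.35 + 0.10 + 0.10)
  = 22.2050 / 0.8700 = 25.523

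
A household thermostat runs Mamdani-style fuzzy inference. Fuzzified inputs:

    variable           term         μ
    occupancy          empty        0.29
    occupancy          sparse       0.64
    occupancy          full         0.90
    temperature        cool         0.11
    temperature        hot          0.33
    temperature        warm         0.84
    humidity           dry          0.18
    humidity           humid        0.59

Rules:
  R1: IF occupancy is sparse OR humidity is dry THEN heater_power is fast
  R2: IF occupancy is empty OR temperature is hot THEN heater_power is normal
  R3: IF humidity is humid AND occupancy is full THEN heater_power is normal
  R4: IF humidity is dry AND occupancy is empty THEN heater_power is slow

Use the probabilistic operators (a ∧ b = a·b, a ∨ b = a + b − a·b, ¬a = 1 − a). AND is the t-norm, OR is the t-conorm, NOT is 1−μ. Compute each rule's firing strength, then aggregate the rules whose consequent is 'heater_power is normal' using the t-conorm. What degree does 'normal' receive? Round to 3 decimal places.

0.777

R1: sparse=0.64, dry=0.18; OR[a + b − a·b] → w = 0.7048
R2: empty=0.29, hot=0.33; OR[a + b − a·b] → w = 0.5243
R3: humid=0.59, full=0.90; AND[a·b] → w = 0.5310
R4: dry=0.18, empty=0.29; AND[a·b] → w = 0.0522
Rules with consequent 'normal': {R2, R3} → strengths 0.5243, 0.5310
Aggregate via t-conorm [a + b − a·b]: 0.7769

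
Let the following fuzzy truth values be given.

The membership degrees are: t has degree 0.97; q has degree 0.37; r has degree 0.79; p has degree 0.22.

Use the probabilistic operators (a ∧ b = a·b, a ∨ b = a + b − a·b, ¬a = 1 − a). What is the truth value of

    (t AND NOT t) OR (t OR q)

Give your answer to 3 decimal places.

NOT t = 1 − 0.9700 = 0.0300
t AND NOT t = a·b on (0.9700, 0.0300) = 0.0291
t OR q = a + b − a·b on (0.9700, 0.3700) = 0.9811
(t AND NOT t) OR (t OR q) = a + b − a·b on (0.0291, 0.9811) = 0.9816

0.982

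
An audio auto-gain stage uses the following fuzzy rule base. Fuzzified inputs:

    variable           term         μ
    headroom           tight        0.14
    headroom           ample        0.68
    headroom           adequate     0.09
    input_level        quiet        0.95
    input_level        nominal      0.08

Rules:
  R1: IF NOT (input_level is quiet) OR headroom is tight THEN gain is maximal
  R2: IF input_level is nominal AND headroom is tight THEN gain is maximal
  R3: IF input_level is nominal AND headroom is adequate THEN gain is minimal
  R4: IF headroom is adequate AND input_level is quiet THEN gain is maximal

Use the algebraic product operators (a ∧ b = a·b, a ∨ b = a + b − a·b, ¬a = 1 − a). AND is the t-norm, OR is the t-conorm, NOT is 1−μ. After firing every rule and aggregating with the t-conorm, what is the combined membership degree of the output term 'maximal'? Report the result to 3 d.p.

0.261

R1: ¬quiet=1−0.95=0.05, tight=0.14; OR[a + b − a·b] → w = 0.1830
R2: nominal=0.08, tight=0.14; AND[a·b] → w = 0.0112
R3: nominal=0.08, adequate=0.09; AND[a·b] → w = 0.0072
R4: adequate=0.09, quiet=0.95; AND[a·b] → w = 0.0855
Rules with consequent 'maximal': {R1, R2, R4} → strengths 0.1830, 0.0112, 0.0855
Aggregate via t-conorm [a + b − a·b]: 0.2612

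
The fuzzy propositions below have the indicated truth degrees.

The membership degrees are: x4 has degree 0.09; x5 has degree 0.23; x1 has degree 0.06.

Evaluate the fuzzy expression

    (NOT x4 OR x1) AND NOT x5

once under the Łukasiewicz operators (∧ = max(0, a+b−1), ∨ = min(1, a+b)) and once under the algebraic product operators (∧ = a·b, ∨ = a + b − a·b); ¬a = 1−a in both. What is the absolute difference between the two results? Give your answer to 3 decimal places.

0.035

Under Łukasiewicz:
  NOT x4 = 1 − 0.09 = 0.91
  NOT x4 OR x1 = min(1, a+b) on (0.91, 0.06) = 0.97
  NOT x5 = 1 − 0.23 = 0.77
  (NOT x4 OR x1) AND NOT x5 = max(0, a+b−1) on (0.97, 0.77) = 0.74
  → value = 0.7400
Under algebraic product:
  NOT x4 = 1 − 0.0900 = 0.9100
  NOT x4 OR x1 = a + b − a·b on (0.9100, 0.0600) = 0.9154
  NOT x5 = 1 − 0.2300 = 0.7700
  (NOT x4 OR x1) AND NOT x5 = a·b on (0.9154, 0.7700) = 0.7049
  → value = 0.7049
|0.7400 − 0.7049| = 0.035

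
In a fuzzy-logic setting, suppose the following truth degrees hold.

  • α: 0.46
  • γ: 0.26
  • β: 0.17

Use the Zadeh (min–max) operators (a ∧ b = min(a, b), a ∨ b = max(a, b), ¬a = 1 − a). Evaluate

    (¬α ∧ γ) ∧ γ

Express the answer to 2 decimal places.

0.26

¬α = 1 − 0.46 = 0.54
¬α ∧ γ = min(a, b) on (0.54, 0.26) = 0.26
(¬α ∧ γ) ∧ γ = min(a, b) on (0.26, 0.26) = 0.26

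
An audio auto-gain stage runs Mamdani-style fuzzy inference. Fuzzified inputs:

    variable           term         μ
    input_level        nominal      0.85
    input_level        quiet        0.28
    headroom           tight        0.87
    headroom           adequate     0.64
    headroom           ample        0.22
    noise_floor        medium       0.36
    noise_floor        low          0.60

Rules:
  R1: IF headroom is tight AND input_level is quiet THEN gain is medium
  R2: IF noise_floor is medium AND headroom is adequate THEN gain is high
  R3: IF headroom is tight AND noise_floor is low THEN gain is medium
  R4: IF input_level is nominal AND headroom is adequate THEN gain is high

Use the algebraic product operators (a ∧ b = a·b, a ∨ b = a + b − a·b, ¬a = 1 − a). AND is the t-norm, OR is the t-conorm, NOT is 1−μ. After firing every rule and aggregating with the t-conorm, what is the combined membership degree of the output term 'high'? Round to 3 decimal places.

0.649

R1: tight=0.87, quiet=0.28; AND[a·b] → w = 0.2436
R2: medium=0.36, adequate=0.64; AND[a·b] → w = 0.2304
R3: tight=0.87, low=0.60; AND[a·b] → w = 0.5220
R4: nominal=0.85, adequate=0.64; AND[a·b] → w = 0.5440
Rules with consequent 'high': {R2, R4} → strengths 0.2304, 0.5440
Aggregate via t-conorm [a + b − a·b]: 0.6491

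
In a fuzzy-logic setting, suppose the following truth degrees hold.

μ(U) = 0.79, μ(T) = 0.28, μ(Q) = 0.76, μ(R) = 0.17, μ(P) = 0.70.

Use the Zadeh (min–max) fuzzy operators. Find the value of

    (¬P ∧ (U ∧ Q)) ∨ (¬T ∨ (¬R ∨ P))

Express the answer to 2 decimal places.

0.83

¬P = 1 − 0.70 = 0.30
U ∧ Q = min(a, b) on (0.79, 0.76) = 0.76
¬P ∧ (U ∧ Q) = min(a, b) on (0.30, 0.76) = 0.30
¬T = 1 − 0.28 = 0.72
¬R = 1 − 0.17 = 0.83
¬R ∨ P = max(a, b) on (0.83, 0.70) = 0.83
¬T ∨ (¬R ∨ P) = max(a, b) on (0.72, 0.83) = 0.83
(¬P ∧ (U ∧ Q)) ∨ (¬T ∨ (¬R ∨ P)) = max(a, b) on (0.30, 0.83) = 0.83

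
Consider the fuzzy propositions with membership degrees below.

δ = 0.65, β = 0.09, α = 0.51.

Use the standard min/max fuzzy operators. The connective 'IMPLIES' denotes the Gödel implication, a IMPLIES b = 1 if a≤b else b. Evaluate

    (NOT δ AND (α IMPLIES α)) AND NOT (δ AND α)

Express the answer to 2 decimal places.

NOT δ = 1 − 0.65 = 0.35
α IMPLIES α  [Gödel: 1 if a≤b else b] with a=0.51, b=0.51 → 1.00
NOT δ AND (α IMPLIES α) = min(a, b) on (0.35, 1.00) = 0.35
δ AND α = min(a, b) on (0.65, 0.51) = 0.51
NOT (δ AND α) = 1 − 0.51 = 0.49
(NOT δ AND (α IMPLIES α)) AND NOT (δ AND α) = min(a, b) on (0.35, 0.49) = 0.35

0.35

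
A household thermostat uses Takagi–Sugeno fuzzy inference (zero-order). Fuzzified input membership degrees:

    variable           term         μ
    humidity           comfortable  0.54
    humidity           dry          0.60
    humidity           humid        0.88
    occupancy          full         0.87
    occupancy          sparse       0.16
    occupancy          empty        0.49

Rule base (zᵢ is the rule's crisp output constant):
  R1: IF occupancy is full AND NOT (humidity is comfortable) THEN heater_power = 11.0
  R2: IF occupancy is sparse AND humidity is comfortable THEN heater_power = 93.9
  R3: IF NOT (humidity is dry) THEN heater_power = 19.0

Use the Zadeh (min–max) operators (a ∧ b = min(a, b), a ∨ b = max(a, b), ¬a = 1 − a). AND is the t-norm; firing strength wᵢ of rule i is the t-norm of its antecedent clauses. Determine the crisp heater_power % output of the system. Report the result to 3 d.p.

R1 (z=11.0): full=0.87, ¬comfortable=1−0.54=0.46; AND[min(a, b)] → w = 0.46
R2 (z=93.9): sparse=0.16, comfortable=0.54; AND[min(a, b)] → w = 0.16
R3 (z=19.0): ¬dry=1−0.60=0.40 → w = 0.40
Weighted average = (0.46·11.0 + 0.16·93.9 + 0.40·19.0) / (0.46 + 0.16 + 0.40)
  = 27.6840 / 1.0200 = 27.141

27.141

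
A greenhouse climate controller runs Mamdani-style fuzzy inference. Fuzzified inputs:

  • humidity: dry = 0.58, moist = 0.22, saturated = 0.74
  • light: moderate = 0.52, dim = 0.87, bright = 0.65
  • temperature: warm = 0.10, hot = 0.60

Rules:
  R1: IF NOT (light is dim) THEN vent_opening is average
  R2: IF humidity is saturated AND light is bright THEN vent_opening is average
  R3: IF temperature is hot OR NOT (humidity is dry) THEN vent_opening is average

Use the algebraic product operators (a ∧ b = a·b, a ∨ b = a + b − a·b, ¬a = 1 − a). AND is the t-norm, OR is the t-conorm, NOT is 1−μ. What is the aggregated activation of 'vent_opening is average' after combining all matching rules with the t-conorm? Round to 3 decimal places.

R1: ¬dim=1−0.87=0.13 → w = 0.1300
R2: saturated=0.74, bright=0.65; AND[a·b] → w = 0.4810
R3: hot=0.60, ¬dry=1−0.58=0.42; OR[a + b − a·b] → w = 0.7680
Rules with consequent 'average': {R1, R2, R3} → strengths 0.1300, 0.4810, 0.7680
Aggregate via t-conorm [a + b − a·b]: 0.8952

0.895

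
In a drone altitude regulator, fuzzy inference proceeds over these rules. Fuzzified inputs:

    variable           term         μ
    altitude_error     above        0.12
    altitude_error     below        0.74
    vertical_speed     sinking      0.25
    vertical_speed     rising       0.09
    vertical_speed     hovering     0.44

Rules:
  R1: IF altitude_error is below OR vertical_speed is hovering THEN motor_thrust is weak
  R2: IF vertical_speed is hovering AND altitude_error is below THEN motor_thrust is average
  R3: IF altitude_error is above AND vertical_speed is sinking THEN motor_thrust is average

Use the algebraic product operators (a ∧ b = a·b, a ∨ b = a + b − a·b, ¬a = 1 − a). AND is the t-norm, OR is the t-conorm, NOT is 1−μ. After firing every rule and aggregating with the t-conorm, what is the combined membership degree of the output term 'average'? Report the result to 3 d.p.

R1: below=0.74, hovering=0.44; OR[a + b − a·b] → w = 0.8544
R2: hovering=0.44, below=0.74; AND[a·b] → w = 0.3256
R3: above=0.12, sinking=0.25; AND[a·b] → w = 0.0300
Rules with consequent 'average': {R2, R3} → strengths 0.3256, 0.0300
Aggregate via t-conorm [a + b − a·b]: 0.3458

0.346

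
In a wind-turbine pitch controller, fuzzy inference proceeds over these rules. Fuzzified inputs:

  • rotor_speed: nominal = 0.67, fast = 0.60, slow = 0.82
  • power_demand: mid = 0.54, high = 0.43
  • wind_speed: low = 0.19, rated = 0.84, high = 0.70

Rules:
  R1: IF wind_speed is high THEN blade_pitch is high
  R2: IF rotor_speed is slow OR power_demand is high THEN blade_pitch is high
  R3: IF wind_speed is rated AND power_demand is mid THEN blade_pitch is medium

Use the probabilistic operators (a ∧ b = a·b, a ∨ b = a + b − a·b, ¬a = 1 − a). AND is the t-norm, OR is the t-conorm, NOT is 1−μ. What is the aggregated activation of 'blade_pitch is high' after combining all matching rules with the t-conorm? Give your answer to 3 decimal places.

0.969

R1: high=0.70 → w = 0.7000
R2: slow=0.82, high=0.43; OR[a + b − a·b] → w = 0.8974
R3: rated=0.84, mid=0.54; AND[a·b] → w = 0.4536
Rules with consequent 'high': {R1, R2} → strengths 0.7000, 0.8974
Aggregate via t-conorm [a + b − a·b]: 0.9692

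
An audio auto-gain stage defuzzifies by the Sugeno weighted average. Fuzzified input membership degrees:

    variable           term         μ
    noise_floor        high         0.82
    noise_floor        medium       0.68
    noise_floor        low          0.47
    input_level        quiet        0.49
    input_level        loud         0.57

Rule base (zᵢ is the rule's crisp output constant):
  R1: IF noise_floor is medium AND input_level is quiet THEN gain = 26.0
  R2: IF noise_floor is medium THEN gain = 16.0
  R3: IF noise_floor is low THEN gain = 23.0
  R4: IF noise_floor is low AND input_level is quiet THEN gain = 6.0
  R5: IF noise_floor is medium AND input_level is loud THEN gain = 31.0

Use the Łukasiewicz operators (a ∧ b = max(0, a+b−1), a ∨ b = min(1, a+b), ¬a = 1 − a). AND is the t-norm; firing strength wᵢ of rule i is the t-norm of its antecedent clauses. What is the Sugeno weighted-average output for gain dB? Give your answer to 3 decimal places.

21.567

R1 (z=26.0): medium=0.68, quiet=0.49; AND[max(0, a+b−1)] → w = 0.17
R2 (z=16.0): medium=0.68 → w = 0.68
R3 (z=23.0): low=0.47 → w = 0.47
R4 (z=6.0): low=0.47, quiet=0.49; AND[max(0, a+b−1)] → w = 0.00
R5 (z=31.0): medium=0.68, loud=0.57; AND[max(0, a+b−1)] → w = 0.25
Weighted average = (0.17·26.0 + 0.68·16.0 + 0.47·23.0 + 0.00·6.0 + 0.25·31.0) / (0.17 + 0.68 + 0.47 + 0.00 + 0.25)
  = 33.8600 / 1.5700 = 21.567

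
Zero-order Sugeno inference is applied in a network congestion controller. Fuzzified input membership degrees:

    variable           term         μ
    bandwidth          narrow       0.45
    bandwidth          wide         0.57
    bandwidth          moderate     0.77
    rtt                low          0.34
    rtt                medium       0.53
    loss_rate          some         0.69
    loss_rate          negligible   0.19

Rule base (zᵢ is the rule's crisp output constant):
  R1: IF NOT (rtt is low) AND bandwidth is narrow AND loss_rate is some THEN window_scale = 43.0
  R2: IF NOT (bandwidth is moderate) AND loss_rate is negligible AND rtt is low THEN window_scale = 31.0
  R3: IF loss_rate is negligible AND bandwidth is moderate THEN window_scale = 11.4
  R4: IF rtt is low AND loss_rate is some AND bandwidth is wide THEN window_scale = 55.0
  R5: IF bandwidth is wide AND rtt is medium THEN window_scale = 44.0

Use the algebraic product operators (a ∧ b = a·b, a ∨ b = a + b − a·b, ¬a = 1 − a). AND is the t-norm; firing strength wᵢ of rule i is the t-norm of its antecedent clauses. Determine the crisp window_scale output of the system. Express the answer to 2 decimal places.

R1 (z=43.0): ¬low=1−0.34=0.66, narrow=0.45, some=0.69; AND[a·b] → w = 0.2049
R2 (z=31.0): ¬moderate=1−0.77=0.23, negligible=0.19, low=0.34; AND[a·b] → w = 0.0149
R3 (z=11.4): negligible=0.19, moderate=0.77; AND[a·b] → w = 0.1463
R4 (z=55.0): low=0.34, some=0.69, wide=0.57; AND[a·b] → w = 0.1337
R5 (z=44.0): wide=0.57, medium=0.53; AND[a·b] → w = 0.3021
Weighted average = (0.2049·43.0 + 0.0149·31.0 + 0.1463·11.4 + 0.1337·55.0 + 0.3021·44.0) / (0.2049 + 0.0149 + 0.1463 + 0.1337 + 0.3021)
  = 31.5875 / 0.8019 = 39.39

39.39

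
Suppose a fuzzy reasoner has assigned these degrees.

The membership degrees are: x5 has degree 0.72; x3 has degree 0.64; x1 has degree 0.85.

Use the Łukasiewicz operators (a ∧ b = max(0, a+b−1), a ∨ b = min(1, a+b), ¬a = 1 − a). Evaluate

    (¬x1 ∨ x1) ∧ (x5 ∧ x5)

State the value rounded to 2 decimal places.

¬x1 = 1 − 0.85 = 0.15
¬x1 ∨ x1 = min(1, a+b) on (0.15, 0.85) = 1.00
x5 ∧ x5 = max(0, a+b−1) on (0.72, 0.72) = 0.44
(¬x1 ∨ x1) ∧ (x5 ∧ x5) = max(0, a+b−1) on (1.00, 0.44) = 0.44

0.44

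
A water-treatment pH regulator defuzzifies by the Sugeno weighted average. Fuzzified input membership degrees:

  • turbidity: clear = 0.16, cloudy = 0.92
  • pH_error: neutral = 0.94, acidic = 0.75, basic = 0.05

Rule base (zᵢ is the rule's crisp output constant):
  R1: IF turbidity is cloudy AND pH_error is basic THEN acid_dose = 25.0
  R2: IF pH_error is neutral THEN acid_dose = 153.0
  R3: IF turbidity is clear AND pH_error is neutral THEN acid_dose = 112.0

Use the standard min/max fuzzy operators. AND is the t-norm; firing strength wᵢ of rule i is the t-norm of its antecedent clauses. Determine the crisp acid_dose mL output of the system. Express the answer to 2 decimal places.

141.73

R1 (z=25.0): cloudy=0.92, basic=0.05; AND[min(a, b)] → w = 0.05
R2 (z=153.0): neutral=0.94 → w = 0.94
R3 (z=112.0): clear=0.16, neutral=0.94; AND[min(a, b)] → w = 0.16
Weighted average = (0.05·25.0 + 0.94·153.0 + 0.16·112.0) / (0.05 + 0.94 + 0.16)
  = 162.9900 / 1.1500 = 141.73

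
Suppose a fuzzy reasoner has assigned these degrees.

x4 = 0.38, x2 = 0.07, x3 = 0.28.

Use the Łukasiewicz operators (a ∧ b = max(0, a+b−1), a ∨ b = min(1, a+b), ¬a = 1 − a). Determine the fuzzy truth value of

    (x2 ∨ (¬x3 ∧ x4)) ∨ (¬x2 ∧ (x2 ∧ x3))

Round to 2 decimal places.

¬x3 = 1 − 0.28 = 0.72
¬x3 ∧ x4 = max(0, a+b−1) on (0.72, 0.38) = 0.10
x2 ∨ (¬x3 ∧ x4) = min(1, a+b) on (0.07, 0.10) = 0.17
¬x2 = 1 − 0.07 = 0.93
x2 ∧ x3 = max(0, a+b−1) on (0.07, 0.28) = 0.00
¬x2 ∧ (x2 ∧ x3) = max(0, a+b−1) on (0.93, 0.00) = 0.00
(x2 ∨ (¬x3 ∧ x4)) ∨ (¬x2 ∧ (x2 ∧ x3)) = min(1, a+b) on (0.17, 0.00) = 0.17

0.17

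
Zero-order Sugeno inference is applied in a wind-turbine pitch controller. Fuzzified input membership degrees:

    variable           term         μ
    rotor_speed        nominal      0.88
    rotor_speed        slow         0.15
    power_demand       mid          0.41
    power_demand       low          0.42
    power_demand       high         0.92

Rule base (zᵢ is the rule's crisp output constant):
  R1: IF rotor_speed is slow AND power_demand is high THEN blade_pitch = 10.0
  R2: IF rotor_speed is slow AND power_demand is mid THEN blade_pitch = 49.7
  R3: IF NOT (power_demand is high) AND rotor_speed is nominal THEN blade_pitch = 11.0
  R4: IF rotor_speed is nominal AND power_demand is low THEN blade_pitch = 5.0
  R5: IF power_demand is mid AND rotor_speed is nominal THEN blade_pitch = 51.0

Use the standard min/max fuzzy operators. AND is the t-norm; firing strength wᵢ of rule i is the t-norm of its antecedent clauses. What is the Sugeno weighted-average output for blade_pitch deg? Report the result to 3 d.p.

R1 (z=10.0): slow=0.15, high=0.92; AND[min(a, b)] → w = 0.15
R2 (z=49.7): slow=0.15, mid=0.41; AND[min(a, b)] → w = 0.15
R3 (z=11.0): ¬high=1−0.92=0.08, nominal=0.88; AND[min(a, b)] → w = 0.08
R4 (z=5.0): nominal=0.88, low=0.42; AND[min(a, b)] → w = 0.42
R5 (z=51.0): mid=0.41, nominal=0.88; AND[min(a, b)] → w = 0.41
Weighted average = (0.15·10.0 + 0.15·49.7 + 0.08·11.0 + 0.42·5.0 + 0.41·51.0) / (0.15 + 0.15 + 0.08 + 0.42 + 0.41)
  = 32.8450 / 1.2100 = 27.145

27.145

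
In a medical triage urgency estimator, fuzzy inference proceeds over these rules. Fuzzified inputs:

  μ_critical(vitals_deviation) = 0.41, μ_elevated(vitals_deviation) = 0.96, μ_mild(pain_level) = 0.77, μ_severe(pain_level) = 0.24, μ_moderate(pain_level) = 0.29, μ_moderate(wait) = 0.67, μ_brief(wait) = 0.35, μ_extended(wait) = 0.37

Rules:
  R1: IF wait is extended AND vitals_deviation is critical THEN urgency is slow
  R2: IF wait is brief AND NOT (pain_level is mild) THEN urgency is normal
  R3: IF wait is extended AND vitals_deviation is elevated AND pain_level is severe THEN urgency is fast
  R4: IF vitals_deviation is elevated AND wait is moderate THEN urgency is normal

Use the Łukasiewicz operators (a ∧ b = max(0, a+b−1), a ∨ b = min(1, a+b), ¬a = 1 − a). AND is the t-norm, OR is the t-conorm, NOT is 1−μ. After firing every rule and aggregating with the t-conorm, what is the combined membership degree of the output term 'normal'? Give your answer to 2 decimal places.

R1: extended=0.37, critical=0.41; AND[max(0, a+b−1)] → w = 0.00
R2: brief=0.35, ¬mild=1−0.77=0.23; AND[max(0, a+b−1)] → w = 0.00
R3: extended=0.37, elevated=0.96, severe=0.24; AND[max(0, a+b−1)] → w = 0.00
R4: elevated=0.96, moderate=0.67; AND[max(0, a+b−1)] → w = 0.63
Rules with consequent 'normal': {R2, R4} → strengths 0.00, 0.63
Aggregate via t-conorm [min(1, a+b)]: 0.63

0.63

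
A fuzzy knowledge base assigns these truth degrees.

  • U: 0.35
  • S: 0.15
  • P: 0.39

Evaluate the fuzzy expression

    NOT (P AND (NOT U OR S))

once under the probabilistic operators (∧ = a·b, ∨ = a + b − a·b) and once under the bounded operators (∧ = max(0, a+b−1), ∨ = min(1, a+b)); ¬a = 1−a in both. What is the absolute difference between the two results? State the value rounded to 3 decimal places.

0.084

Under probabilistic:
  NOT U = 1 − 0.3500 = 0.6500
  NOT U OR S = a + b − a·b on (0.6500, 0.1500) = 0.7025
  P AND (NOT U OR S) = a·b on (0.3900, 0.7025) = 0.2740
  NOT (P AND (NOT U OR S)) = 1 − 0.2740 = 0.7260
  → value = 0.7260
Under bounded:
  NOT U = 1 − 0.35 = 0.65
  NOT U OR S = min(1, a+b) on (0.65, 0.15) = 0.80
  P AND (NOT U OR S) = max(0, a+b−1) on (0.39, 0.80) = 0.19
  NOT (P AND (NOT U OR S)) = 1 − 0.19 = 0.81
  → value = 0.8100
|0.7260 − 0.8100| = 0.084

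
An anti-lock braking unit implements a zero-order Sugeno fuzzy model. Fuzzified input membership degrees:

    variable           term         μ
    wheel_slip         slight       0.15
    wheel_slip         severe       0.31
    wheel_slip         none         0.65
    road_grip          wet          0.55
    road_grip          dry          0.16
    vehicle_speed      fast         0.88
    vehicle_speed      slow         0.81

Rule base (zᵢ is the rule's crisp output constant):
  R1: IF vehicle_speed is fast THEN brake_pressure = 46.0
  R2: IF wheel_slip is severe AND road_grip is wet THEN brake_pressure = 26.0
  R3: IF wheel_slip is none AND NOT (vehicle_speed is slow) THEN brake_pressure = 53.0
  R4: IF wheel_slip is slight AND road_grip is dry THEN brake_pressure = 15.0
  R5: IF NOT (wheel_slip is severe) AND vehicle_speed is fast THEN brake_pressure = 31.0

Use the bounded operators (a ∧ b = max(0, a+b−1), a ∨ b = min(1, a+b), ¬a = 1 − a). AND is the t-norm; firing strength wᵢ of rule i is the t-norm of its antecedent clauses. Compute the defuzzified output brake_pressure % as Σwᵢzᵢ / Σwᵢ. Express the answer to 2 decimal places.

R1 (z=46.0): fast=0.88 → w = 0.88
R2 (z=26.0): severe=0.31, wet=0.55; AND[max(0, a+b−1)] → w = 0.00
R3 (z=53.0): none=0.65, ¬slow=1−0.81=0.19; AND[max(0, a+b−1)] → w = 0.00
R4 (z=15.0): slight=0.15, dry=0.16; AND[max(0, a+b−1)] → w = 0.00
R5 (z=31.0): ¬severe=1−0.31=0.69, fast=0.88; AND[max(0, a+b−1)] → w = 0.57
Weighted average = (0.88·46.0 + 0.00·26.0 + 0.00·53.0 + 0.00·15.0 + 0.57·31.0) / (0.88 + 0.00 + 0.00 + 0.00 + 0.57)
  = 58.1500 / 1.4500 = 40.10

40.10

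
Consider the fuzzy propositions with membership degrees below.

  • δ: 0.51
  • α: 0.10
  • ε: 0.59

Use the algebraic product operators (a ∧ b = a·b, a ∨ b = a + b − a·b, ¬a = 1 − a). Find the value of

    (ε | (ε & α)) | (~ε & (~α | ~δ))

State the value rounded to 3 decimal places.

0.764

ε & α = a·b on (0.5900, 0.1000) = 0.0590
ε | (ε & α) = a + b − a·b on (0.5900, 0.0590) = 0.6142
~ε = 1 − 0.5900 = 0.4100
~α = 1 − 0.1000 = 0.9000
~δ = 1 − 0.5100 = 0.4900
~α | ~δ = a + b − a·b on (0.9000, 0.4900) = 0.9490
~ε & (~α | ~δ) = a·b on (0.4100, 0.9490) = 0.3891
(ε | (ε & α)) | (~ε & (~α | ~δ)) = a + b − a·b on (0.6142, 0.3891) = 0.7643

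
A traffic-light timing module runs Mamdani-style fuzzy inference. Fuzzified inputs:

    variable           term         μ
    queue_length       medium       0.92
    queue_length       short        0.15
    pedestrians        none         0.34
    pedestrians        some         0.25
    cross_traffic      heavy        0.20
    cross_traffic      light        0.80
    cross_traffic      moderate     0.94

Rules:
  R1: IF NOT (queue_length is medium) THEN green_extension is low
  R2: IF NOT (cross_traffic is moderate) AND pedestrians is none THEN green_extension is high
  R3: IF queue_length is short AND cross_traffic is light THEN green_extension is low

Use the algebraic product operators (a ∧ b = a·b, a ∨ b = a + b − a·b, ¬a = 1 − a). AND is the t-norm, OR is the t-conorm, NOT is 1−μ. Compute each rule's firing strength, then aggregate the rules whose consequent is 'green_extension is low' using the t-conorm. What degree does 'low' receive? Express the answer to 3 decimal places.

R1: ¬medium=1−0.92=0.08 → w = 0.0800
R2: ¬moderate=1−0.94=0.06, none=0.34; AND[a·b] → w = 0.0204
R3: short=0.15, light=0.80; AND[a·b] → w = 0.1200
Rules with consequent 'low': {R1, R3} → strengths 0.0800, 0.1200
Aggregate via t-conorm [a + b − a·b]: 0.1904

0.190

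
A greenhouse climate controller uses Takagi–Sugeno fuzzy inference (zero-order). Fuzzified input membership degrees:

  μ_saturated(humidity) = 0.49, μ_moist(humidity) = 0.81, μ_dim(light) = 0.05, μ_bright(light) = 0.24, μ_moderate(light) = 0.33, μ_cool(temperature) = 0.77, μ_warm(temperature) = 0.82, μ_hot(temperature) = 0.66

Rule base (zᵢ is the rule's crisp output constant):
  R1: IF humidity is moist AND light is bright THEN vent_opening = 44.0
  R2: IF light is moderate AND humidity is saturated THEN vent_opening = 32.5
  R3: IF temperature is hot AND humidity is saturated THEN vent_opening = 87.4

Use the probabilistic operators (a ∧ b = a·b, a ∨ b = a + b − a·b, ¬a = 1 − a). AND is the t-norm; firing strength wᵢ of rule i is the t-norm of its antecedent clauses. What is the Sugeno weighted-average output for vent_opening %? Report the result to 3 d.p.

R1 (z=44.0): moist=0.81, bright=0.24; AND[a·b] → w = 0.1944
R2 (z=32.5): moderate=0.33, saturated=0.49; AND[a·b] → w = 0.1617
R3 (z=87.4): hot=0.66, saturated=0.49; AND[a·b] → w = 0.3234
Weighted average = (0.1944·44.0 + 0.1617·32.5 + 0.3234·87.4) / (0.1944 + 0.1617 + 0.3234)
  = 42.0740 / 0.6795 = 61.919

61.919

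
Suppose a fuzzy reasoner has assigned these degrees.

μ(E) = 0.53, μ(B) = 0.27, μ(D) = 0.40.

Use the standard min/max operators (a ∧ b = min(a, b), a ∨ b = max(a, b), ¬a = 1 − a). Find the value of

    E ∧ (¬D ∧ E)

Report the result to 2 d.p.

¬D = 1 − 0.40 = 0.60
¬D ∧ E = min(a, b) on (0.60, 0.53) = 0.53
E ∧ (¬D ∧ E) = min(a, b) on (0.53, 0.53) = 0.53

0.53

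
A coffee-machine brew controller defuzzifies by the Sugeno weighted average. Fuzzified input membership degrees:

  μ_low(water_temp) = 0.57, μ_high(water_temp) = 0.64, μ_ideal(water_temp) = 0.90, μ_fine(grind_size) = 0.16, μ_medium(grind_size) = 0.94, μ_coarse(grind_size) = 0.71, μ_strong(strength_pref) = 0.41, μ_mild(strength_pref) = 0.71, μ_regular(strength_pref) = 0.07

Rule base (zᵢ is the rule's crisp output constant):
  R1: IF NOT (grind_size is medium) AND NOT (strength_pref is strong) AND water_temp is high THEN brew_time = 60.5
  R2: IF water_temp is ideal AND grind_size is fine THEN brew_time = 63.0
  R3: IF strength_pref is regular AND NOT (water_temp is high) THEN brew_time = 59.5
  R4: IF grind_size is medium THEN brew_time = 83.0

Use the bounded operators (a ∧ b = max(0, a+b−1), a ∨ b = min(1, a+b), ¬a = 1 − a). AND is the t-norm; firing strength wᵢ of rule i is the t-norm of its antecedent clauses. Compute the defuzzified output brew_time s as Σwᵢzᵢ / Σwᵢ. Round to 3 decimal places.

R1 (z=60.5): ¬medium=1−0.94=0.06, ¬strong=1−0.41=0.59, high=0.64; AND[max(0, a+b−1)] → w = 0.00
R2 (z=63.0): ideal=0.90, fine=0.16; AND[max(0, a+b−1)] → w = 0.06
R3 (z=59.5): regular=0.07, ¬high=1−0.64=0.36; AND[max(0, a+b−1)] → w = 0.00
R4 (z=83.0): medium=0.94 → w = 0.94
Weighted average = (0.00·60.5 + 0.06·63.0 + 0.00·59.5 + 0.94·83.0) / (0.00 + 0.06 + 0.00 + 0.94)
  = 81.8000 / 1.0000 = 81.800

81.800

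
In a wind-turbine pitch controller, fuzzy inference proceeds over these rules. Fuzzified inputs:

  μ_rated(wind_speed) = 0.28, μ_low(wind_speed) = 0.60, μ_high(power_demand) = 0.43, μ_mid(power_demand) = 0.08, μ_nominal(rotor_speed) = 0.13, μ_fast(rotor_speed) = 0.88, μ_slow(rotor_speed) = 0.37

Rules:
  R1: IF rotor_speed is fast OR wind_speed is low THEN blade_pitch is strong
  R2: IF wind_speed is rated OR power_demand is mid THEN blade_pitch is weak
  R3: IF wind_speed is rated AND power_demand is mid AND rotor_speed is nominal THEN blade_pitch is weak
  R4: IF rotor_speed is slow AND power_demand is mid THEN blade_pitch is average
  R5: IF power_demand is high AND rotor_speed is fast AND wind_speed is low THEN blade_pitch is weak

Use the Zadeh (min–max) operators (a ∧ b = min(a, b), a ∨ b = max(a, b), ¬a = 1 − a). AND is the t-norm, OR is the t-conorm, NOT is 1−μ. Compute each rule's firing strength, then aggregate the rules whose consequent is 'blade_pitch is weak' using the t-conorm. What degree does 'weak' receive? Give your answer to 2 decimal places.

0.43

R1: fast=0.88, low=0.60; OR[max(a, b)] → w = 0.88
R2: rated=0.28, mid=0.08; OR[max(a, b)] → w = 0.28
R3: rated=0.28, mid=0.08, nominal=0.13; AND[min(a, b)] → w = 0.08
R4: slow=0.37, mid=0.08; AND[min(a, b)] → w = 0.08
R5: high=0.43, fast=0.88, low=0.60; AND[min(a, b)] → w = 0.43
Rules with consequent 'weak': {R2, R3, R5} → strengths 0.28, 0.08, 0.43
Aggregate via t-conorm [max(a, b)]: 0.43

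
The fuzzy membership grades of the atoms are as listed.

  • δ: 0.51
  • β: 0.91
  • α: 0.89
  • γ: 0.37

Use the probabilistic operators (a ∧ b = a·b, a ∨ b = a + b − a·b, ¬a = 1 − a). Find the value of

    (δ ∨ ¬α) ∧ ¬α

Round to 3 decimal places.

¬α = 1 − 0.8900 = 0.1100
δ ∨ ¬α = a + b − a·b on (0.5100, 0.1100) = 0.5639
¬α = 1 − 0.8900 = 0.1100
(δ ∨ ¬α) ∧ ¬α = a·b on (0.5639, 0.1100) = 0.0620

0.062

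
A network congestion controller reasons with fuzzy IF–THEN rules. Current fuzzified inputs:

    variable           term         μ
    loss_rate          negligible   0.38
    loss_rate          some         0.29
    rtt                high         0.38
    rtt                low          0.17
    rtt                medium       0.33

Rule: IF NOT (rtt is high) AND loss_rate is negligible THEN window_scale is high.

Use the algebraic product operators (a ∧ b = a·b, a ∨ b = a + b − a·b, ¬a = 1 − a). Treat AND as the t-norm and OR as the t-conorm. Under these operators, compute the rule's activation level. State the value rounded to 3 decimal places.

0.236

firing strength: ¬high=1−0.38=0.62, negligible=0.38; AND[a·b] → w = 0.2356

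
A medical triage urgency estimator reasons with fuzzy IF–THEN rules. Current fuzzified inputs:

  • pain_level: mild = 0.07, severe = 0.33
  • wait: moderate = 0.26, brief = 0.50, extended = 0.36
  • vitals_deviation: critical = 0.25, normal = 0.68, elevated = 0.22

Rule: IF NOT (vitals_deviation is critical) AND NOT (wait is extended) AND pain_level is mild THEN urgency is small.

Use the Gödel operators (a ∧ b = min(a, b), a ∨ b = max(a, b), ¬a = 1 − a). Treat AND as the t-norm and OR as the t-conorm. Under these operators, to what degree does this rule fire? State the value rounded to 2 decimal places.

0.07

firing strength: ¬critical=1−0.25=0.75, ¬extended=1−0.36=0.64, mild=0.07; AND[min(a, b)] → w = 0.07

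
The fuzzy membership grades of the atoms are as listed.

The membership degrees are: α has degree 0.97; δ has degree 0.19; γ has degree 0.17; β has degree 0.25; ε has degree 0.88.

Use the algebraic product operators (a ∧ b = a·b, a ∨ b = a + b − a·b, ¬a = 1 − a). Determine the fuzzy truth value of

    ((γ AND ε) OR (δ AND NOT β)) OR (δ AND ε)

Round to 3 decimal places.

γ AND ε = a·b on (0.1700, 0.8800) = 0.1496
NOT β = 1 − 0.2500 = 0.7500
δ AND NOT β = a·b on (0.1900, 0.7500) = 0.1425
(γ AND ε) OR (δ AND NOT β) = a + b − a·b on (0.1496, 0.1425) = 0.2708
δ AND ε = a·b on (0.1900, 0.8800) = 0.1672
((γ AND ε) OR (δ AND NOT β)) OR (δ AND ε) = a + b − a·b on (0.2708, 0.1672) = 0.3927

0.393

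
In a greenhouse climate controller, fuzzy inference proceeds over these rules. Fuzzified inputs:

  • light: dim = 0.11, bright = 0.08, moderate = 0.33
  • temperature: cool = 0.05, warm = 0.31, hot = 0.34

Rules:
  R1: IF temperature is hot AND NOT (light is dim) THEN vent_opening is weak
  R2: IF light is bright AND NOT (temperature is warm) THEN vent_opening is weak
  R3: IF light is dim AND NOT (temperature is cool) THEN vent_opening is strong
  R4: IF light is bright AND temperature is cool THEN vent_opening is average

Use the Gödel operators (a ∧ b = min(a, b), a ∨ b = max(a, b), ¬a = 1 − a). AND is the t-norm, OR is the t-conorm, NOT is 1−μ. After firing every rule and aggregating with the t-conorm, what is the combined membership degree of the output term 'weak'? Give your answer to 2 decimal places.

0.34

R1: hot=0.34, ¬dim=1−0.11=0.89; AND[min(a, b)] → w = 0.34
R2: bright=0.08, ¬warm=1−0.31=0.69; AND[min(a, b)] → w = 0.08
R3: dim=0.11, ¬cool=1−0.05=0.95; AND[min(a, b)] → w = 0.11
R4: bright=0.08, cool=0.05; AND[min(a, b)] → w = 0.05
Rules with consequent 'weak': {R1, R2} → strengths 0.34, 0.08
Aggregate via t-conorm [max(a, b)]: 0.34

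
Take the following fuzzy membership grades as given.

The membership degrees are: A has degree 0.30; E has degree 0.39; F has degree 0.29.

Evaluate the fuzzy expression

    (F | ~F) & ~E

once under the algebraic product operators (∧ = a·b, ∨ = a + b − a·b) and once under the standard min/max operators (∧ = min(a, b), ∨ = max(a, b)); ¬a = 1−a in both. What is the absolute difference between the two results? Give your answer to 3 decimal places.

0.126

Under algebraic product:
  ~F = 1 − 0.2900 = 0.7100
  F | ~F = a + b − a·b on (0.2900, 0.7100) = 0.7941
  ~E = 1 − 0.3900 = 0.6100
  (F | ~F) & ~E = a·b on (0.7941, 0.6100) = 0.4844
  → value = 0.4844
Under standard min/max:
  ~F = 1 − 0.29 = 0.71
  F | ~F = max(a, b) on (0.29, 0.71) = 0.71
  ~E = 1 − 0.39 = 0.61
  (F | ~F) & ~E = min(a, b) on (0.71, 0.61) = 0.61
  → value = 0.6100
|0.4844 − 0.6100| = 0.126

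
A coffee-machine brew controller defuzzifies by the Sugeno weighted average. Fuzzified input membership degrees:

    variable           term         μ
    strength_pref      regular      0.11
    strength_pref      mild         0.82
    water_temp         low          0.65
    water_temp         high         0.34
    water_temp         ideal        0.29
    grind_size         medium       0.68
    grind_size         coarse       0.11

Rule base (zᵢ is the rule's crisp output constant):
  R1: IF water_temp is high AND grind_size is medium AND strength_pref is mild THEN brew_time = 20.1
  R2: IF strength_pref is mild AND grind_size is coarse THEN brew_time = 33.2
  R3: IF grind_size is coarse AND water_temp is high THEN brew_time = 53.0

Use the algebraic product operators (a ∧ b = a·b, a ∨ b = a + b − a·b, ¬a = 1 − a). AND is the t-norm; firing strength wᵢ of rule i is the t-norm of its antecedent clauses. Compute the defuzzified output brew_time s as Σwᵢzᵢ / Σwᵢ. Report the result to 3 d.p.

R1 (z=20.1): high=0.34, medium=0.68, mild=0.82; AND[a·b] → w = 0.1896
R2 (z=33.2): mild=0.82, coarse=0.11; AND[a·b] → w = 0.0902
R3 (z=53.0): coarse=0.11, high=0.34; AND[a·b] → w = 0.0374
Weighted average = (0.1896·20.1 + 0.0902·33.2 + 0.0374·53.0) / (0.1896 + 0.0902 + 0.0374)
  = 8.7875 / 0.3172 = 27.705

27.705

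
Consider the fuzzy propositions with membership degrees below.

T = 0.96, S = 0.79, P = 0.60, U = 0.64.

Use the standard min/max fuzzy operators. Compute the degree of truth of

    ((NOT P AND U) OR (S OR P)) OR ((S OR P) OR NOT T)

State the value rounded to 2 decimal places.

0.79

NOT P = 1 − 0.60 = 0.40
NOT P AND U = min(a, b) on (0.40, 0.64) = 0.40
S OR P = max(a, b) on (0.79, 0.60) = 0.79
(NOT P AND U) OR (S OR P) = max(a, b) on (0.40, 0.79) = 0.79
S OR P = max(a, b) on (0.79, 0.60) = 0.79
NOT T = 1 − 0.96 = 0.04
(S OR P) OR NOT T = max(a, b) on (0.79, 0.04) = 0.79
((NOT P AND U) OR (S OR P)) OR ((S OR P) OR NOT T) = max(a, b) on (0.79, 0.79) = 0.79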